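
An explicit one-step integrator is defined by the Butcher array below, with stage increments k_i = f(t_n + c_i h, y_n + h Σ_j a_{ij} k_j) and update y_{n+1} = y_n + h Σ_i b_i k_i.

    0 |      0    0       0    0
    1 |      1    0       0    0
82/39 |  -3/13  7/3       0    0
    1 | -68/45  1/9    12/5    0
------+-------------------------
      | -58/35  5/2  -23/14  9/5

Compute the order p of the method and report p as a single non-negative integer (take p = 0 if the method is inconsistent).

1

b = (-58/35, 5/2, -23/14, 9/5)
c = (0, 1, 82/39, 1)
Ac = (0, 0, 7/3, 3017/585)
Σ b_i: (-58/35)·1 + 5/2·1 + (-23/14)·1 + 9/5·1 = 1 ✓
b·c: 5/2·1 + (-23/14)·82/39 + 9/5·1 = 2309/2730 ≠ 1/2 ⇒ order 1.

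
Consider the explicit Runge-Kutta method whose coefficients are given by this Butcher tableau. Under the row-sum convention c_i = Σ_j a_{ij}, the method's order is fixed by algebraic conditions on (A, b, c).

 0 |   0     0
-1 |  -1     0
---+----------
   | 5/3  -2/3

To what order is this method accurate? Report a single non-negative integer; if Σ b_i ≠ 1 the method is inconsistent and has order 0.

1

b = (5/3, -2/3)
c = (0, -1)
Σ b_i: 5/3·1 + (-2/3)·1 = 1 ✓
b·c: (-2/3)·(-1) = 2/3 ≠ 1/2 ⇒ order 1.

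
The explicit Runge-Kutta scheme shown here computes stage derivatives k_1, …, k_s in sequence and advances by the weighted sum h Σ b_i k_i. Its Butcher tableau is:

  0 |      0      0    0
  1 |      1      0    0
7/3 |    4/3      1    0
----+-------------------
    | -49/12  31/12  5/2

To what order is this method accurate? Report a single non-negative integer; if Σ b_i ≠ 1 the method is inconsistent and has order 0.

b = (-49/12, 31/12, 5/2)
c = (0, 1, 7/3)
Ac = (0, 0, 1)
Σ b_i: (-49/12)·1 + 31/12·1 + 5/2·1 = 1 ✓
b·c: 31/12·1 + 5/2·7/3 = 101/12 ≠ 1/2 ⇒ order 1.

1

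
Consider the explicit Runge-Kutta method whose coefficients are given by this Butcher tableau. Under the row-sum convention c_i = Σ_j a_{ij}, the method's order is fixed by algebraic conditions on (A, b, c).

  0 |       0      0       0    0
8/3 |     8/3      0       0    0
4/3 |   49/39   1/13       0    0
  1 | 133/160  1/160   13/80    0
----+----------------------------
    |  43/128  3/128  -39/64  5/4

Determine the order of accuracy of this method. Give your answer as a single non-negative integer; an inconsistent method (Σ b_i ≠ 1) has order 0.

b = (43/128, 3/128, -39/64, 5/4)
c = (0, 8/3, 4/3, 1)
Ac = (0, 0, 8/39, 7/30)
Σ b_i: 43/128·1 + 3/128·1 + (-39/64)·1 + 5/4·1 = 1 ✓
b·c: 3/128·8/3 + (-39/64)·4/3 + 5/4·1 = 1/2 ✓
b·c²: 3/128·64/9 + (-39/64)·16/9 + 5/4·1 = 1/3 ✓
b·Ac: (-39/64)·8/39 + 5/4·7/30 = 1/6 ✓
b·c³: 3/128·512/27 + (-39/64)·64/27 + 5/4·1 = 1/4 ✓
b·(c∘Ac): (-39/64)·32/117 + 5/4·7/30 = 1/8 ✓
b·Ac²: (-39/64)·64/117 + 5/4·1/3 = 1/12 ✓
b·A²c: 5/4·1/30 = 1/24 ✓; 4 stages ⇒ order 4.

4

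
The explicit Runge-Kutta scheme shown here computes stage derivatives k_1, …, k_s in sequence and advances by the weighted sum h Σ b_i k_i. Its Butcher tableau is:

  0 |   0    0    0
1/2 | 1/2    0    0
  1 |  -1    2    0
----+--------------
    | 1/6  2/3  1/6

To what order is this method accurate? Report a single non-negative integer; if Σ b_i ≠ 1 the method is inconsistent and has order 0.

3

b = (1/6, 2/3, 1/6)
c = (0, 1/2, 1)
Ac = (0, 0, 1)
Σ b_i: 1/6·1 + 2/3·1 + 1/6·1 = 1 ✓
b·c: 2/3·1/2 + 1/6·1 = 1/2 ✓
b·c²: 2/3·1/4 + 1/6·1 = 1/3 ✓
b·Ac: 1/6·1 = 1/6 ✓; 3 stages ⇒ order 3.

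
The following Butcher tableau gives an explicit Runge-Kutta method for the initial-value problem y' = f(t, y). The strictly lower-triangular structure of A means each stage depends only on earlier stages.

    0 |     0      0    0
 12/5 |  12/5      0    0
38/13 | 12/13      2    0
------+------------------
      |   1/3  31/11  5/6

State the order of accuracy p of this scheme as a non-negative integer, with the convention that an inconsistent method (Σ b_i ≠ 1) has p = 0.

0

b = (1/3, 31/11, 5/6)
c = (0, 12/5, 38/13)
Ac = (0, 0, 24/5)
Σ b_i: 1/3·1 + 31/11·1 + 5/6·1 = 263/66 ≠ 1 ⇒ order 0.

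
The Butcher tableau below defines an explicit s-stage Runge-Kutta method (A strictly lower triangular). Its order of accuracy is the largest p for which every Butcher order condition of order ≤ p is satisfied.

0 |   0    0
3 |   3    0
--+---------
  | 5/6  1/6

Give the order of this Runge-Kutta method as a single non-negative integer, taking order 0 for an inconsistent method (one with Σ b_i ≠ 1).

2

b = (5/6, 1/6)
c = (0, 3)
Σ b_i: 5/6·1 + 1/6·1 = 1 ✓
b·c: 1/6·3 = 1/2 ✓; 2 stages ⇒ order 2.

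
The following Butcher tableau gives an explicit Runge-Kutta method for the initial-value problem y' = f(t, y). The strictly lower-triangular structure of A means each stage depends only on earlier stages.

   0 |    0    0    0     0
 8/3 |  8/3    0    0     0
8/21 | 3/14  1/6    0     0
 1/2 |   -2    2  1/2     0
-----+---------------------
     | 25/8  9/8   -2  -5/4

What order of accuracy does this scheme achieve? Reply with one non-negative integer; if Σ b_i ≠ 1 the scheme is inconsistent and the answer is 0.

1

b = (25/8, 9/8, -2, -5/4)
c = (0, 8/3, 8/21, 1/2)
Ac = (0, 0, 4/9, 116/21)
Σ b_i: 25/8·1 + 9/8·1 + (-2)·1 + (-5/4)·1 = 1 ✓
b·c: 9/8·8/3 + (-2)·8/21 + (-5/4)·1/2 = 271/168 ≠ 1/2 ⇒ order 1.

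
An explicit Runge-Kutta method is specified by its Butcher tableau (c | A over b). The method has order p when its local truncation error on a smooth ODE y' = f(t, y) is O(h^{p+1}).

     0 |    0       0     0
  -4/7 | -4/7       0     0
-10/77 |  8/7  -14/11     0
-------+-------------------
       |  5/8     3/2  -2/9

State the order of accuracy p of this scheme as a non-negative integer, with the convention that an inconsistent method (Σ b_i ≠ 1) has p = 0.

b = (5/8, 3/2, -2/9)
c = (0, -4/7, -10/77)
Ac = (0, 0, 8/11)
Σ b_i: 5/8·1 + 3/2·1 + (-2/9)·1 = 137/72 ≠ 1 ⇒ order 0.

0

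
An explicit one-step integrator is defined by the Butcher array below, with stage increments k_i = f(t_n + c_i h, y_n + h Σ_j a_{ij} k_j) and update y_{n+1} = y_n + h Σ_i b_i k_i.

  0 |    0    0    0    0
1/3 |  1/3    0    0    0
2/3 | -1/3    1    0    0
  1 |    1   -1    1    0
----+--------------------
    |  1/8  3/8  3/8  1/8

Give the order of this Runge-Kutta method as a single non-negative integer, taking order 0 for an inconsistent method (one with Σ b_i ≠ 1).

4

b = (1/8, 3/8, 3/8, 1/8)
c = (0, 1/3, 2/3, 1)
Ac = (0, 0, 1/3, 1/3)
Σ b_i: 1/8·1 + 3/8·1 + 3/8·1 + 1/8·1 = 1 ✓
b·c: 3/8·1/3 + 3/8·2/3 + 1/8·1 = 1/2 ✓
b·c²: 3/8·1/9 + 3/8·4/9 + 1/8·1 = 1/3 ✓
b·Ac: 3/8·1/3 + 1/8·1/3 = 1/6 ✓
b·c³: 3/8·1/27 + 3/8·8/27 + 1/8·1 = 1/4 ✓
b·(c∘Ac): 3/8·2/9 + 1/8·1/3 = 1/8 ✓
b·Ac²: 3/8·1/9 + 1/8·1/3 = 1/12 ✓
b·A²c: 1/8·1/3 = 1/24 ✓; 4 stages ⇒ order 4.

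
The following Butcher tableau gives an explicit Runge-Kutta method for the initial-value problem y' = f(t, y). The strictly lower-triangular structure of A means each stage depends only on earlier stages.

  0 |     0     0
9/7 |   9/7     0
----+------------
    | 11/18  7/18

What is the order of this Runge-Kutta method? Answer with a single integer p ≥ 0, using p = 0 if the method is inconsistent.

b = (11/18, 7/18)
c = (0, 9/7)
Σ b_i: 11/18·1 + 7/18·1 = 1 ✓
b·c: 7/18·9/7 = 1/2 ✓; 2 stages ⇒ order 2.

2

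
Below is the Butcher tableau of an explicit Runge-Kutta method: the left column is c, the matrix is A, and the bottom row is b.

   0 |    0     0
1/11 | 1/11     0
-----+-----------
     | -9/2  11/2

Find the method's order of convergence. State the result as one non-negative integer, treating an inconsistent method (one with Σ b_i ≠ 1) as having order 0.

2

b = (-9/2, 11/2)
c = (0, 1/11)
Σ b_i: (-9/2)·1 + 11/2·1 = 1 ✓
b·c: 11/2·1/11 = 1/2 ✓; 2 stages ⇒ order 2.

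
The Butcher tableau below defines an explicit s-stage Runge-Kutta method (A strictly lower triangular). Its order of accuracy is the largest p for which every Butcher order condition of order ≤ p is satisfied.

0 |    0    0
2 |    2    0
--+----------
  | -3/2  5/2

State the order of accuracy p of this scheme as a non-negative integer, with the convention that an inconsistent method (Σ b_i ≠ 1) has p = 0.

b = (-3/2, 5/2)
c = (0, 2)
Σ b_i: (-3/2)·1 + 5/2·1 = 1 ✓
b·c: 5/2·2 = 5 ≠ 1/2 ⇒ order 1.

1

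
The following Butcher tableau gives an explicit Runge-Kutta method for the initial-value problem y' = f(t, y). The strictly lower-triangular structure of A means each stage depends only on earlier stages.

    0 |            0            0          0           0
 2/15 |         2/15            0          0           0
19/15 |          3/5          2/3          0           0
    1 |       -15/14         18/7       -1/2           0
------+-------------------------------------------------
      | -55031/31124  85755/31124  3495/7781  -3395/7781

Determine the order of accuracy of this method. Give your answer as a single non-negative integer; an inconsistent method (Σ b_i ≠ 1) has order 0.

b = (-55031/31124, 85755/31124, 3495/7781, -3395/7781)
c = (0, 2/15, 19/15, 1)
Ac = (0, 0, 4/45, -61/210)
Σ b_i: (-55031/31124)·1 + 85755/31124·1 + 3495/7781·1 + (-3395/7781)·1 = 1 ✓
b·c: 85755/31124·2/15 + 3495/7781·19/15 + (-3395/7781)·1 = 1/2 ✓
b·c²: 85755/31124·4/225 + 3495/7781·361/225 + (-3395/7781)·1 = 1/3 ✓
b·Ac: 3495/7781·4/45 + (-3395/7781)·(-61/210) = 1/6 ✓
b·c³: 85755/31124·8/3375 + 3495/7781·6859/3375 + (-3395/7781)·1 = 281902/583575 ≠ 1/4 ⇒ order 3.
b·(c∘Ac): 3495/7781·76/675 + (-3395/7781)·(-61/210) = 124171/700290 ≠ 1/8
b·Ac²: 3495/7781·8/675 + (-3395/7781)·(-2383/3150) = 78293/233430 ≠ 1/12
b·A²c: (-3395/7781)·(-2/45) = 1358/70029 ≠ 1/24

3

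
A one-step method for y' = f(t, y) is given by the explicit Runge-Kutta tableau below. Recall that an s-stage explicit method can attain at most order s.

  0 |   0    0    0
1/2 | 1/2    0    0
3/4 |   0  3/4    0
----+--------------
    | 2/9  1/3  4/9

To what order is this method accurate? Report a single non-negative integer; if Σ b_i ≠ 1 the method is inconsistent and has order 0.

b = (2/9, 1/3, 4/9)
c = (0, 1/2, 3/4)
Ac = (0, 0, 3/8)
Σ b_i: 2/9·1 + 1/3·1 + 4/9·1 = 1 ✓
b·c: 1/3·1/2 + 4/9·3/4 = 1/2 ✓
b·c²: 1/3·1/4 + 4/9·9/16 = 1/3 ✓
b·Ac: 4/9·3/8 = 1/6 ✓; 3 stages ⇒ order 3.

3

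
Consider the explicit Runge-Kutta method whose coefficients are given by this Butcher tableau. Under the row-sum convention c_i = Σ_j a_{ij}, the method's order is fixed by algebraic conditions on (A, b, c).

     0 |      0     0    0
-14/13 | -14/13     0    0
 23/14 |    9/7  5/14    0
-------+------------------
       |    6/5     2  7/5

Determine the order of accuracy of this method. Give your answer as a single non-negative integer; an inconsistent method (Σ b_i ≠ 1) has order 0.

b = (6/5, 2, 7/5)
c = (0, -14/13, 23/14)
Ac = (0, 0, -5/13)
Σ b_i: 6/5·1 + 2·1 + 7/5·1 = 23/5 ≠ 1 ⇒ order 0.

0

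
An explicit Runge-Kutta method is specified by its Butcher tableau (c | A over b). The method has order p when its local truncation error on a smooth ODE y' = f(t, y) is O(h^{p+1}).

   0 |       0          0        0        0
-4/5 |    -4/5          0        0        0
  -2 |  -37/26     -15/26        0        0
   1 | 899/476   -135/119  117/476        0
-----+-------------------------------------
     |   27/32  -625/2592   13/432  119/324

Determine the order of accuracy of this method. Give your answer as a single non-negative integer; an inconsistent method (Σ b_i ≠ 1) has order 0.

b = (27/32, -625/2592, 13/432, 119/324)
c = (0, -4/5, -2, 1)
Ac = (0, 0, 6/13, 99/238)
Σ b_i: 27/32·1 + (-625/2592)·1 + 13/432·1 + 119/324·1 = 1 ✓
b·c: (-625/2592)·(-4/5) + 13/432·(-2) + 119/324·1 = 1/2 ✓
b·c²: (-625/2592)·16/25 + 13/432·4 + 119/324·1 = 1/3 ✓
b·Ac: 13/432·6/13 + 119/324·99/238 = 1/6 ✓
b·c³: (-625/2592)·(-64/125) + 13/432·(-8) + 119/324·1 = 1/4 ✓
b·(c∘Ac): 13/432·(-12/13) + 119/324·99/238 = 1/8 ✓
b·Ac²: 13/432·(-24/65) + 119/324·9/35 = 1/12 ✓
b·A²c: 119/324·27/238 = 1/24 ✓; 4 stages ⇒ order 4.

4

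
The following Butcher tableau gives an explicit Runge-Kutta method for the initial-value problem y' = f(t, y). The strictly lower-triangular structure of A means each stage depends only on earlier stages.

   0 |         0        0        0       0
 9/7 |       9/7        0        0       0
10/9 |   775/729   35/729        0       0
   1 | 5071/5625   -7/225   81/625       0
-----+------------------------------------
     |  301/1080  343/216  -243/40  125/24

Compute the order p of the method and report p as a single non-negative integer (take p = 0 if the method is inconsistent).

b = (301/1080, 343/216, -243/40, 125/24)
c = (0, 9/7, 10/9, 1)
Ac = (0, 0, 5/81, 13/125)
Σ b_i: 301/1080·1 + 343/216·1 + (-243/40)·1 + 125/24·1 = 1 ✓
b·c: 343/216·9/7 + (-243/40)·10/9 + 125/24·1 = 1/2 ✓
b·c²: 343/216·81/49 + (-243/40)·100/81 + 125/24·1 = 1/3 ✓
b·Ac: (-243/40)·5/81 + 125/24·13/125 = 1/6 ✓
b·c³: 343/216·729/343 + (-243/40)·1000/729 + 125/24·1 = 1/4 ✓
b·(c∘Ac): (-243/40)·50/729 + 125/24·13/125 = 1/8 ✓
b·Ac²: (-243/40)·5/63 + 125/24·19/175 = 1/12 ✓
b·A²c: 125/24·1/125 = 1/24 ✓; 4 stages ⇒ order 4.

4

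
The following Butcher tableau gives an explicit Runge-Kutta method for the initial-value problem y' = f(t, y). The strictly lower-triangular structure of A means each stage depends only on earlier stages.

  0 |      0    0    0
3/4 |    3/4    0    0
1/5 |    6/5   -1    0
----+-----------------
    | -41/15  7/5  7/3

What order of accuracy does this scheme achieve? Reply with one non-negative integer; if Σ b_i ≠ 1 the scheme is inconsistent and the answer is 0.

b = (-41/15, 7/5, 7/3)
c = (0, 3/4, 1/5)
Ac = (0, 0, -3/4)
Σ b_i: (-41/15)·1 + 7/5·1 + 7/3·1 = 1 ✓
b·c: 7/5·3/4 + 7/3·1/5 = 91/60 ≠ 1/2 ⇒ order 1.

1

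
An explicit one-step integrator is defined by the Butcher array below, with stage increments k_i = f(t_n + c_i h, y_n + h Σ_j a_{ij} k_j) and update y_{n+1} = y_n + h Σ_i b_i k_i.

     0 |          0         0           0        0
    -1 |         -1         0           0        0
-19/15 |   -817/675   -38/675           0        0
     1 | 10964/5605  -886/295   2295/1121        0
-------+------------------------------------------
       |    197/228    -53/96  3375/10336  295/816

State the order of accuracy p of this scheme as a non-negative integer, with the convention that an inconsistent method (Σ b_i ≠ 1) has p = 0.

b = (197/228, -53/96, 3375/10336, 295/816)
c = (0, -1, -19/15, 1)
Ac = (0, 0, 38/675, 121/295)
Σ b_i: 197/228·1 + (-53/96)·1 + 3375/10336·1 + 295/816·1 = 1 ✓
b·c: (-53/96)·(-1) + 3375/10336·(-19/15) + 295/816·1 = 1/2 ✓
b·c²: (-53/96)·1 + 3375/10336·361/225 + 295/816·1 = 1/3 ✓
b·Ac: 3375/10336·38/675 + 295/816·121/295 = 1/6 ✓
b·c³: (-53/96)·(-1) + 3375/10336·(-6859/3375) + 295/816·1 = 1/4 ✓
b·(c∘Ac): 3375/10336·(-722/10125) + 295/816·121/295 = 1/8 ✓
b·Ac²: 3375/10336·(-38/675) + 295/816·83/295 = 1/12 ✓
b·A²c: 295/816·34/295 = 1/24 ✓; 4 stages ⇒ order 4.

4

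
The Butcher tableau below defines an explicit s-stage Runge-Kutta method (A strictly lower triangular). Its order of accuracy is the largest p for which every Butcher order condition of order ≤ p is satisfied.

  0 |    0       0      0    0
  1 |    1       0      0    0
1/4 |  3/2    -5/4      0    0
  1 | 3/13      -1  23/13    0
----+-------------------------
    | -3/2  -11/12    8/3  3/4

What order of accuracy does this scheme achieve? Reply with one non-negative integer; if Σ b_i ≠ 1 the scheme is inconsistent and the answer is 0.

b = (-3/2, -11/12, 8/3, 3/4)
c = (0, 1, 1/4, 1)
Ac = (0, 0, -5/4, -29/52)
Σ b_i: (-3/2)·1 + (-11/12)·1 + 8/3·1 + 3/4·1 = 1 ✓
b·c: (-11/12)·1 + 8/3·1/4 + 3/4·1 = 1/2 ✓
b·c²: (-11/12)·1 + 8/3·1/16 + 3/4·1 = 0 ≠ 1/3 ⇒ order 2.
b·Ac: 8/3·(-5/4) + 3/4·(-29/52) = -2341/624 ≠ 1/6

2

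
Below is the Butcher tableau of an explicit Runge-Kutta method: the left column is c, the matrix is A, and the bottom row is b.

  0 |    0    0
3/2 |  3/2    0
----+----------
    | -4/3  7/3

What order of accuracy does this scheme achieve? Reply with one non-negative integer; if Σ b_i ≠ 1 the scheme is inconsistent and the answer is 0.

1

b = (-4/3, 7/3)
c = (0, 3/2)
Σ b_i: (-4/3)·1 + 7/3·1 = 1 ✓
b·c: 7/3·3/2 = 7/2 ≠ 1/2 ⇒ order 1.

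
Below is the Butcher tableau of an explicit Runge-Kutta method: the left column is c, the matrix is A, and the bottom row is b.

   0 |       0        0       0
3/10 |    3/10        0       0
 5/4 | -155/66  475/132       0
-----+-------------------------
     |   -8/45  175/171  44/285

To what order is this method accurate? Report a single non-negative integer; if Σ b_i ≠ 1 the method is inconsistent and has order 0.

3

b = (-8/45, 175/171, 44/285)
c = (0, 3/10, 5/4)
Ac = (0, 0, 95/88)
Σ b_i: (-8/45)·1 + 175/171·1 + 44/285·1 = 1 ✓
b·c: 175/171·3/10 + 44/285·5/4 = 1/2 ✓
b·c²: 175/171·9/100 + 44/285·25/16 = 1/3 ✓
b·Ac: 44/285·95/88 = 1/6 ✓; 3 stages ⇒ order 3.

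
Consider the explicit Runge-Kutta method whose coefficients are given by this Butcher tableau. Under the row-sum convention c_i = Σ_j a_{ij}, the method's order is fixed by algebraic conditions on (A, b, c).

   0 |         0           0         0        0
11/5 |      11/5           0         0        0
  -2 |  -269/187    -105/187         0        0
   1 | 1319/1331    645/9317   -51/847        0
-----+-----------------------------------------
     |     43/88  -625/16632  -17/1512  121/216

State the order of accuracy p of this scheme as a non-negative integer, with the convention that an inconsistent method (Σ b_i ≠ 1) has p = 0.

4

b = (43/88, -625/16632, -17/1512, 121/216)
c = (0, 11/5, -2, 1)
Ac = (0, 0, -21/17, 3/11)
Σ b_i: 43/88·1 + (-625/16632)·1 + (-17/1512)·1 + 121/216·1 = 1 ✓
b·c: (-625/16632)·11/5 + (-17/1512)·(-2) + 121/216·1 = 1/2 ✓
b·c²: (-625/16632)·121/25 + (-17/1512)·4 + 121/216·1 = 1/3 ✓
b·Ac: (-17/1512)·(-21/17) + 121/216·3/11 = 1/6 ✓
b·c³: (-625/16632)·1331/125 + (-17/1512)·(-8) + 121/216·1 = 1/4 ✓
b·(c∘Ac): (-17/1512)·42/17 + 121/216·3/11 = 1/8 ✓
b·Ac²: (-17/1512)·(-231/85) + 121/216·57/605 = 1/12 ✓
b·A²c: 121/216·9/121 = 1/24 ✓; 4 stages ⇒ order 4.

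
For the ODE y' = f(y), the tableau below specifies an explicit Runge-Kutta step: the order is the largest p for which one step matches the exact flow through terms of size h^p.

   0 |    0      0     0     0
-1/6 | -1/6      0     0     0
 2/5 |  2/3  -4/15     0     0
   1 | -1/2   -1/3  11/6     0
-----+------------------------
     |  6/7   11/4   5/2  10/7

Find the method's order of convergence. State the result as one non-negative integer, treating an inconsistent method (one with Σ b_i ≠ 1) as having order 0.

0

b = (6/7, 11/4, 5/2, 10/7)
c = (0, -1/6, 2/5, 1)
Ac = (0, 0, 2/45, 71/90)
Σ b_i: 6/7·1 + 11/4·1 + 5/2·1 + 10/7·1 = 211/28 ≠ 1 ⇒ order 0.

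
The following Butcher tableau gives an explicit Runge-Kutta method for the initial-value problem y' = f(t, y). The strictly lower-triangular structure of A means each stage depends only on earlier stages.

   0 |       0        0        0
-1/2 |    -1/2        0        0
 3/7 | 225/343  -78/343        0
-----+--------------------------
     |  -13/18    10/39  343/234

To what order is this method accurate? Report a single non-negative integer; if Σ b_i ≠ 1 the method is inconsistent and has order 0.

b = (-13/18, 10/39, 343/234)
c = (0, -1/2, 3/7)
Ac = (0, 0, 39/343)
Σ b_i: (-13/18)·1 + 10/39·1 + 343/234·1 = 1 ✓
b·c: 10/39·(-1/2) + 343/234·3/7 = 1/2 ✓
b·c²: 10/39·1/4 + 343/234·9/49 = 1/3 ✓
b·Ac: 343/234·39/343 = 1/6 ✓; 3 stages ⇒ order 3.

3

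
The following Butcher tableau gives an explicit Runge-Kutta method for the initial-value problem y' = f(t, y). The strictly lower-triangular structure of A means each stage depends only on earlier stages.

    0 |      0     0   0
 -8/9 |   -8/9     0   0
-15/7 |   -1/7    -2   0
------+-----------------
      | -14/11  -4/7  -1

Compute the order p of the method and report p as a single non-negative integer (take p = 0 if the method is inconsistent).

b = (-14/11, -4/7, -1)
c = (0, -8/9, -15/7)
Ac = (0, 0, 16/9)
Σ b_i: (-14/11)·1 + (-4/7)·1 + (-1)·1 = -219/77 ≠ 1 ⇒ order 0.

0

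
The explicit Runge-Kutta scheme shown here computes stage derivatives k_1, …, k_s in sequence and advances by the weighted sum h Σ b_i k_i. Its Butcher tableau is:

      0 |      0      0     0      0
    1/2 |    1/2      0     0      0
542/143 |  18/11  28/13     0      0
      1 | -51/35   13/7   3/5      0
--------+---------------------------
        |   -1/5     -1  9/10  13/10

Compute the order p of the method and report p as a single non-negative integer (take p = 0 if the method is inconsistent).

b = (-1/5, -1, 9/10, 13/10)
c = (0, 1/2, 542/143, 1)
Ac = (0, 0, 14/13, 32059/10010)
Σ b_i: (-1/5)·1 + (-1)·1 + 9/10·1 + 13/10·1 = 1 ✓
b·c: (-1)·1/2 + 9/10·542/143 + 13/10·1 = 3011/715 ≠ 1/2 ⇒ order 1.

1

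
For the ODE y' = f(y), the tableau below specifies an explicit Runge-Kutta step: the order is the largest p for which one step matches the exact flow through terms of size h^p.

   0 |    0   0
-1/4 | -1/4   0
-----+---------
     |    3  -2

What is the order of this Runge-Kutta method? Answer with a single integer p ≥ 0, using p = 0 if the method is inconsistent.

b = (3, -2)
c = (0, -1/4)
Σ b_i: 3·1 + (-2)·1 = 1 ✓
b·c: (-2)·(-1/4) = 1/2 ✓; 2 stages ⇒ order 2.

2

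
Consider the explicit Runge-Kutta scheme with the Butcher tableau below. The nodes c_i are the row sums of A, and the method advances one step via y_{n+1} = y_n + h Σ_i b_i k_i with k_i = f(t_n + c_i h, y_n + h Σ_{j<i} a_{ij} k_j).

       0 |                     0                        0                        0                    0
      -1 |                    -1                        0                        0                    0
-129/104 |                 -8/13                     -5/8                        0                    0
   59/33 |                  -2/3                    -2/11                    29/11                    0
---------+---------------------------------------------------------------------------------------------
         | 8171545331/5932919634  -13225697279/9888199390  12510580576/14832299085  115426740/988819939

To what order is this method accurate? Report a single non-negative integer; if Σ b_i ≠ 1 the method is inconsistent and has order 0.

3

b = (8171545331/5932919634, -13225697279/9888199390, 12510580576/14832299085, 115426740/988819939)
c = (0, -1, -129/104, 59/33)
Ac = (0, 0, 5/8, -3533/1144)
Σ b_i: 8171545331/5932919634·1 + (-13225697279/9888199390)·1 + 12510580576/14832299085·1 + 115426740/988819939·1 = 1 ✓
b·c: (-13225697279/9888199390)·(-1) + 12510580576/14832299085·(-129/104) + 115426740/988819939·59/33 = 1/2 ✓
b·c²: (-13225697279/9888199390)·1 + 12510580576/14832299085·16641/10816 + 115426740/988819939·3481/1089 = 1/3 ✓
b·Ac: 12510580576/14832299085·5/8 + 115426740/988819939·(-3533/1144) = 1/6 ✓
b·c³: (-13225697279/9888199390)·(-1) + 12510580576/14832299085·(-2146689/1124864) + 115426740/988819939·205379/35937 = 8042248752929/20361780183888 ≠ 1/4 ⇒ order 3.
b·(c∘Ac): 12510580576/14832299085·(-645/832) + 115426740/988819939·(-208447/37752) = -1283907189/988819939 ≠ 1/8
b·Ac²: 12510580576/14832299085·(-5/8) + 115426740/988819939·460957/118976 = -46218641531/617023641936 ≠ 1/12
b·A²c: 115426740/988819939·145/88 = 380383575/1977639878 ≠ 1/24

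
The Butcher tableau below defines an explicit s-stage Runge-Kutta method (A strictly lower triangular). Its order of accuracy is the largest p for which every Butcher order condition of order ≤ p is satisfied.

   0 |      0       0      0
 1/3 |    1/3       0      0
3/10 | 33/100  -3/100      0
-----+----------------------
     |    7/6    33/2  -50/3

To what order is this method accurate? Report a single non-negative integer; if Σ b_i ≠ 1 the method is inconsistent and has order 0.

3

b = (7/6, 33/2, -50/3)
c = (0, 1/3, 3/10)
Ac = (0, 0, -1/100)
Σ b_i: 7/6·1 + 33/2·1 + (-50/3)·1 = 1 ✓
b·c: 33/2·1/3 + (-50/3)·3/10 = 1/2 ✓
b·c²: 33/2·1/9 + (-50/3)·9/100 = 1/3 ✓
b·Ac: (-50/3)·(-1/100) = 1/6 ✓; 3 stages ⇒ order 3.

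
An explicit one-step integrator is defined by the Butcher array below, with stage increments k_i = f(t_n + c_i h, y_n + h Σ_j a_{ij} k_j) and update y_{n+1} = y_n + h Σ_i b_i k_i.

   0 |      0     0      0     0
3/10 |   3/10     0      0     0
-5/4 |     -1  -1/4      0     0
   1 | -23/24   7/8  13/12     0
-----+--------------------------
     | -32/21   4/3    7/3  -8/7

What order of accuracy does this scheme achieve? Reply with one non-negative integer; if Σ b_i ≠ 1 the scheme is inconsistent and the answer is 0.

b = (-32/21, 4/3, 7/3, -8/7)
c = (0, 3/10, -5/4, 1)
Ac = (0, 0, -3/40, -131/120)
Σ b_i: (-32/21)·1 + 4/3·1 + 7/3·1 + (-8/7)·1 = 1 ✓
b·c: 4/3·3/10 + 7/3·(-5/4) + (-8/7)·1 = -1537/420 ≠ 1/2 ⇒ order 1.

1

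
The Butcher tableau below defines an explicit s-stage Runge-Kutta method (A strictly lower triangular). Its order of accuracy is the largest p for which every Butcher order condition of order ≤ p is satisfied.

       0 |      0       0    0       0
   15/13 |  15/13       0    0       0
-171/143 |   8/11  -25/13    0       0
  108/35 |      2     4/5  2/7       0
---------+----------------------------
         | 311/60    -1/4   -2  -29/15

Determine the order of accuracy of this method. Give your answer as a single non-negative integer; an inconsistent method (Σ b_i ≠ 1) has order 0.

b = (311/60, -1/4, -2, -29/15)
c = (0, 15/13, -171/143, 108/35)
Ac = (0, 0, -375/169, 582/1001)
Σ b_i: 311/60·1 + (-1/4)·1 + (-2)·1 + (-29/15)·1 = 1 ✓
b·c: (-1/4)·15/13 + (-2)·(-171/143) + (-29/15)·108/35 = -386643/100100 ≠ 1/2 ⇒ order 1.

1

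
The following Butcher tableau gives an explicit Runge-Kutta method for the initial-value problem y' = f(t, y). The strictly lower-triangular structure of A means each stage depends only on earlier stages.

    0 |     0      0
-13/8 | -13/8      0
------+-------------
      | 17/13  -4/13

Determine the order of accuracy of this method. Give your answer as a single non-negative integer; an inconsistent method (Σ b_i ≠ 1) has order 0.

b = (17/13, -4/13)
c = (0, -13/8)
Σ b_i: 17/13·1 + (-4/13)·1 = 1 ✓
b·c: (-4/13)·(-13/8) = 1/2 ✓; 2 stages ⇒ order 2.

2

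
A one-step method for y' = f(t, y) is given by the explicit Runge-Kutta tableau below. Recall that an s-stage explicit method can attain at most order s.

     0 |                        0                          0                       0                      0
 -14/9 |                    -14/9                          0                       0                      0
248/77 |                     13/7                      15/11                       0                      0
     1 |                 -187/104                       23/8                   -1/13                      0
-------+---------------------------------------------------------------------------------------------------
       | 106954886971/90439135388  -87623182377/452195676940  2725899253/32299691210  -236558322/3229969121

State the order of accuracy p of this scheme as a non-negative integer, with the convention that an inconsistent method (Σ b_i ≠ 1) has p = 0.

b = (106954886971/90439135388, -87623182377/452195676940, 2725899253/32299691210, -236558322/3229969121)
c = (0, -14/9, 248/77, 1)
Ac = (0, 0, -70/33, -170089/36036)
Σ b_i: 106954886971/90439135388·1 + (-87623182377/452195676940)·1 + 2725899253/32299691210·1 + (-236558322/3229969121)·1 = 1 ✓
b·c: (-87623182377/452195676940)·(-14/9) + 2725899253/32299691210·248/77 + (-236558322/3229969121)·1 = 1/2 ✓
b·c²: (-87623182377/452195676940)·196/81 + 2725899253/32299691210·61504/5929 + (-236558322/3229969121)·1 = 1/3 ✓
b·Ac: 2725899253/32299691210·(-70/33) + (-236558322/3229969121)·(-170089/36036) = 1/6 ✓
b·c³: (-87623182377/452195676940)·(-2744/729) + 2725899253/32299691210·15252992/456533 + (-236558322/3229969121)·1 = 23340215189080/6715105802559 ≠ 1/4 ⇒ order 3.
b·(c∘Ac): 2725899253/32299691210·(-2480/363) + (-236558322/3229969121)·(-170089/36036) = -4474638685/19379814726 ≠ 1/8
b·Ac²: 2725899253/32299691210·980/297 + (-236558322/3229969121)·76902131/12486474 = -1158977346139/6715105802559 ≠ 1/12
b·A²c: (-236558322/3229969121)·70/429 = -38599260/3229969121 ≠ 1/24

3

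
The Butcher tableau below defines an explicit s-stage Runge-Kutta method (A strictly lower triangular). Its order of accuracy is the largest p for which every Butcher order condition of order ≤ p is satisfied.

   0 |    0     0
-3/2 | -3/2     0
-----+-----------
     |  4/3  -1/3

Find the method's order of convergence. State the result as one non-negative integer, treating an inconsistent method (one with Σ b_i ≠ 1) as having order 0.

b = (4/3, -1/3)
c = (0, -3/2)
Σ b_i: 4/3·1 + (-1/3)·1 = 1 ✓
b·c: (-1/3)·(-3/2) = 1/2 ✓; 2 stages ⇒ order 2.

2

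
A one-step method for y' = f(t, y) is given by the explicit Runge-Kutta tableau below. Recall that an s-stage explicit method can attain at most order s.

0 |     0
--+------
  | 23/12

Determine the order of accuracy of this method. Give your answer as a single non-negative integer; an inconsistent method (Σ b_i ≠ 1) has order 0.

0

b = (23/12)
c = (0)
Σ b_i: 23/12·1 = 23/12 ≠ 1 ⇒ order 0.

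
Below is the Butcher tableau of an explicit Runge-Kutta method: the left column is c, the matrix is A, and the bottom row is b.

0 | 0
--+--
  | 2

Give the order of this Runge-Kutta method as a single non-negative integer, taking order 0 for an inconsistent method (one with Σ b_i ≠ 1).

b = (2)
c = (0)
Σ b_i: 2·1 = 2 ≠ 1 ⇒ order 0.

0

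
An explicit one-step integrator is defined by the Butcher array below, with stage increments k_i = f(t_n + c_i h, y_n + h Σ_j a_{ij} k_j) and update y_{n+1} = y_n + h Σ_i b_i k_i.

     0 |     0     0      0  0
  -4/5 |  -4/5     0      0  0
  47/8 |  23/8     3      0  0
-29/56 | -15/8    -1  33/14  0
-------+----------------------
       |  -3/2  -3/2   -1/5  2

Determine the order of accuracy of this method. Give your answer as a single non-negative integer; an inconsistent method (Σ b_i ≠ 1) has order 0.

0

b = (-3/2, -3/2, -1/5, 2)
c = (0, -4/5, 47/8, -29/56)
Ac = (0, 0, -12/5, 8203/560)
Σ b_i: (-3/2)·1 + (-3/2)·1 + (-1/5)·1 + 2·1 = -6/5 ≠ 1 ⇒ order 0.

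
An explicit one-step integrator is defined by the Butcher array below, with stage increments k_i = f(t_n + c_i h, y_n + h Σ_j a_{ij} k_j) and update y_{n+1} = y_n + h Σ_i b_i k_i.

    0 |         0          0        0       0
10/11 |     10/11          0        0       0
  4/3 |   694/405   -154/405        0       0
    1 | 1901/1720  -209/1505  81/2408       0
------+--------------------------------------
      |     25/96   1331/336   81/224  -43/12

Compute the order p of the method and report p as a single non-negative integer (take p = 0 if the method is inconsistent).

4

b = (25/96, 1331/336, 81/224, -43/12)
c = (0, 10/11, 4/3, 1)
Ac = (0, 0, -28/81, -7/86)
Σ b_i: 25/96·1 + 1331/336·1 + 81/224·1 + (-43/12)·1 = 1 ✓
b·c: 1331/336·10/11 + 81/224·4/3 + (-43/12)·1 = 1/2 ✓
b·c²: 1331/336·100/121 + 81/224·16/9 + (-43/12)·1 = 1/3 ✓
b·Ac: 81/224·(-28/81) + (-43/12)·(-7/86) = 1/6 ✓
b·c³: 1331/336·1000/1331 + 81/224·64/27 + (-43/12)·1 = 1/4 ✓
b·(c∘Ac): 81/224·(-112/243) + (-43/12)·(-7/86) = 1/8 ✓
b·Ac²: 81/224·(-280/891) + (-43/12)·(-26/473) = 1/12 ✓
b·A²c: (-43/12)·(-1/86) = 1/24 ✓; 4 stages ⇒ order 4.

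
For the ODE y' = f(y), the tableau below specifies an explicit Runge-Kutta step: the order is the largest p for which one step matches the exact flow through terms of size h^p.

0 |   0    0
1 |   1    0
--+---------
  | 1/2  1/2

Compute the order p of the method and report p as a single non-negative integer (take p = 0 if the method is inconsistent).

2

b = (1/2, 1/2)
c = (0, 1)
Σ b_i: 1/2·1 + 1/2·1 = 1 ✓
b·c: 1/2·1 = 1/2 ✓; 2 stages ⇒ order 2.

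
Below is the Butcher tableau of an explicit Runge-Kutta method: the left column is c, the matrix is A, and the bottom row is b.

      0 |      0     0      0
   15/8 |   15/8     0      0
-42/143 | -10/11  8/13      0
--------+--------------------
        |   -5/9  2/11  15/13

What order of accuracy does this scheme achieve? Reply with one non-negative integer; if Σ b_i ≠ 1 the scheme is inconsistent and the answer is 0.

b = (-5/9, 2/11, 15/13)
c = (0, 15/8, -42/143)
Ac = (0, 0, 15/13)
Σ b_i: (-5/9)·1 + 2/11·1 + 15/13·1 = 1004/1287 ≠ 1 ⇒ order 0.

0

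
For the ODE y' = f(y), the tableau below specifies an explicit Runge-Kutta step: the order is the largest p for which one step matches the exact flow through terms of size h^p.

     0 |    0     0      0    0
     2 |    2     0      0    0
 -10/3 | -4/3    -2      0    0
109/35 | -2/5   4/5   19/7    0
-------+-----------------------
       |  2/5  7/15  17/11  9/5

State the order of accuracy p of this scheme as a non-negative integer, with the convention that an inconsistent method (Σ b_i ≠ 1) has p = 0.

b = (2/5, 7/15, 17/11, 9/5)
c = (0, 2, -10/3, 109/35)
Ac = (0, 0, -4, -782/105)
Σ b_i: 2/5·1 + 7/15·1 + 17/11·1 + 9/5·1 = 139/33 ≠ 1 ⇒ order 0.

0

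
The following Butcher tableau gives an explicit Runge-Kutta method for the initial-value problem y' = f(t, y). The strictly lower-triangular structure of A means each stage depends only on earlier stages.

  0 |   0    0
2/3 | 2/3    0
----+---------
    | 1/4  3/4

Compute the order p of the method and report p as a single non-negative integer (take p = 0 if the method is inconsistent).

2

b = (1/4, 3/4)
c = (0, 2/3)
Σ b_i: 1/4·1 + 3/4·1 = 1 ✓
b·c: 3/4·2/3 = 1/2 ✓; 2 stages ⇒ order 2.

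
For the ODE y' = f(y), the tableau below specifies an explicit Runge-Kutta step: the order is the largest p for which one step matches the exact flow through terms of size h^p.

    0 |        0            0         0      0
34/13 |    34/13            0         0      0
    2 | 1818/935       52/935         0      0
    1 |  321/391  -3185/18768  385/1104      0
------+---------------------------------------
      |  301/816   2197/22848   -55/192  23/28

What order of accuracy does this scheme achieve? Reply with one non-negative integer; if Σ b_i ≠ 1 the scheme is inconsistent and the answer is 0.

4

b = (301/816, 2197/22848, -55/192, 23/28)
c = (0, 34/13, 2, 1)
Ac = (0, 0, 8/55, 35/138)
Σ b_i: 301/816·1 + 2197/22848·1 + (-55/192)·1 + 23/28·1 = 1 ✓
b·c: 2197/22848·34/13 + (-55/192)·2 + 23/28·1 = 1/2 ✓
b·c²: 2197/22848·1156/169 + (-55/192)·4 + 23/28·1 = 1/3 ✓
b·Ac: (-55/192)·8/55 + 23/28·35/138 = 1/6 ✓
b·c³: 2197/22848·39304/2197 + (-55/192)·8 + 23/28·1 = 1/4 ✓
b·(c∘Ac): (-55/192)·16/55 + 23/28·35/138 = 1/8 ✓
b·Ac²: (-55/192)·272/715 + 23/28·70/299 = 1/12 ✓
b·A²c: 23/28·7/138 = 1/24 ✓; 4 stages ⇒ order 4.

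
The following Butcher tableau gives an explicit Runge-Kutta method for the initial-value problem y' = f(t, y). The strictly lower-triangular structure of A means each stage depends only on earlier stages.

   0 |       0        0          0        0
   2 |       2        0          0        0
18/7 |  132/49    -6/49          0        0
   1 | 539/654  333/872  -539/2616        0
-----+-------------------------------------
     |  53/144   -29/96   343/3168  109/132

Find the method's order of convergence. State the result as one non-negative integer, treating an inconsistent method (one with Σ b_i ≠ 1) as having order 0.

b = (53/144, -29/96, 343/3168, 109/132)
c = (0, 2, 18/7, 1)
Ac = (0, 0, -12/49, 51/218)
Σ b_i: 53/144·1 + (-29/96)·1 + 343/3168·1 + 109/132·1 = 1 ✓
b·c: (-29/96)·2 + 343/3168·18/7 + 109/132·1 = 1/2 ✓
b·c²: (-29/96)·4 + 343/3168·324/49 + 109/132·1 = 1/3 ✓
b·Ac: 343/3168·(-12/49) + 109/132·51/218 = 1/6 ✓
b·c³: (-29/96)·8 + 343/3168·5832/343 + 109/132·1 = 1/4 ✓
b·(c∘Ac): 343/3168·(-216/343) + 109/132·51/218 = 1/8 ✓
b·Ac²: 343/3168·(-24/49) + 109/132·18/109 = 1/12 ✓
b·A²c: 109/132·11/218 = 1/24 ✓; 4 stages ⇒ order 4.

4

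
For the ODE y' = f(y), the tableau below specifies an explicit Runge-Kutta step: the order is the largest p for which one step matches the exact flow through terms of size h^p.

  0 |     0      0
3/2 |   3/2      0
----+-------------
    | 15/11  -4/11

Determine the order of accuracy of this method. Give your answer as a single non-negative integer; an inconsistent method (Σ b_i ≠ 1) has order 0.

b = (15/11, -4/11)
c = (0, 3/2)
Σ b_i: 15/11·1 + (-4/11)·1 = 1 ✓
b·c: (-4/11)·3/2 = -6/11 ≠ 1/2 ⇒ order 1.

1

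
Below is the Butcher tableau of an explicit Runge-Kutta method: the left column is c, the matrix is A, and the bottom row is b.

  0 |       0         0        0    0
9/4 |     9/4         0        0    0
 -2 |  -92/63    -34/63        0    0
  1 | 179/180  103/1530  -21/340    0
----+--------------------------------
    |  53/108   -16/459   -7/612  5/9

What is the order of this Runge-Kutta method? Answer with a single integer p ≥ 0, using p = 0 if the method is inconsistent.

b = (53/108, -16/459, -7/612, 5/9)
c = (0, 9/4, -2, 1)
Ac = (0, 0, -17/14, 11/40)
Σ b_i: 53/108·1 + (-16/459)·1 + (-7/612)·1 + 5/9·1 = 1 ✓
b·c: (-16/459)·9/4 + (-7/612)·(-2) + 5/9·1 = 1/2 ✓
b·c²: (-16/459)·81/16 + (-7/612)·4 + 5/9·1 = 1/3 ✓
b·Ac: (-7/612)·(-17/14) + 5/9·11/40 = 1/6 ✓
b·c³: (-16/459)·729/64 + (-7/612)·(-8) + 5/9·1 = 1/4 ✓
b·(c∘Ac): (-7/612)·17/7 + 5/9·11/40 = 1/8 ✓
b·Ac²: (-7/612)·(-153/56) + 5/9·3/32 = 1/12 ✓
b·A²c: 5/9·3/40 = 1/24 ✓; 4 stages ⇒ order 4.

4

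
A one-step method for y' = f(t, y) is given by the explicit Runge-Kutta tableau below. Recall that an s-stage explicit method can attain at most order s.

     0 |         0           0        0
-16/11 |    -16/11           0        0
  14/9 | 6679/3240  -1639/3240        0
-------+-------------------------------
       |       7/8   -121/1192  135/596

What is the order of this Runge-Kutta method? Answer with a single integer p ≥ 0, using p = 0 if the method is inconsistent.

b = (7/8, -121/1192, 135/596)
c = (0, -16/11, 14/9)
Ac = (0, 0, 298/405)
Σ b_i: 7/8·1 + (-121/1192)·1 + 135/596·1 = 1 ✓
b·c: (-121/1192)·(-16/11) + 135/596·14/9 = 1/2 ✓
b·c²: (-121/1192)·256/121 + 135/596·196/81 = 1/3 ✓
b·Ac: 135/596·298/405 = 1/6 ✓; 3 stages ⇒ order 3.

3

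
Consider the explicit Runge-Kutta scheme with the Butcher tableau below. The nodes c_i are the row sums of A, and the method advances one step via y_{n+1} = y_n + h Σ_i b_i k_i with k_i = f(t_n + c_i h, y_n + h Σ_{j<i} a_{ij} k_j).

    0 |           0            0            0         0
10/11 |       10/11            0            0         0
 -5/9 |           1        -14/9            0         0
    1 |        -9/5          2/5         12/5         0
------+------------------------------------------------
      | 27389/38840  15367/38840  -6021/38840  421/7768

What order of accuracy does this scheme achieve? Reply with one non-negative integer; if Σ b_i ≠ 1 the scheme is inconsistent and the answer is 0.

3

b = (27389/38840, 15367/38840, -6021/38840, 421/7768)
c = (0, 10/11, -5/9, 1)
Ac = (0, 0, -140/99, -32/33)
Σ b_i: 27389/38840·1 + 15367/38840·1 + (-6021/38840)·1 + 421/7768·1 = 1 ✓
b·c: 15367/38840·10/11 + (-6021/38840)·(-5/9) + 421/7768·1 = 1/2 ✓
b·c²: 15367/38840·100/121 + (-6021/38840)·25/81 + 421/7768·1 = 1/3 ✓
b·Ac: (-6021/38840)·(-140/99) + 421/7768·(-32/33) = 1/6 ✓
b·c³: 15367/38840·1000/1331 + (-6021/38840)·(-125/729) + 421/7768·1 = 436081/1153548 ≠ 1/4 ⇒ order 3.
b·(c∘Ac): (-6021/38840)·700/891 + 421/7768·(-32/33) = -11173/64086 ≠ 1/8
b·Ac²: (-6021/38840)·(-1400/1089) + 421/7768·3500/3267 = 148435/576774 ≠ 1/12
b·A²c: 421/7768·(-112/33) = -5894/32043 ≠ 1/24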